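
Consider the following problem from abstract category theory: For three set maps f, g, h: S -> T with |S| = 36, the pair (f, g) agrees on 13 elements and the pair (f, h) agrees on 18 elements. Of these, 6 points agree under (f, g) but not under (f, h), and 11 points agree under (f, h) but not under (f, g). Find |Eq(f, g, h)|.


Eq(f, g, h) is the triple-agreement set: points in S where all three
maps take the same value. Using inclusion-exclusion on the pairwise data:
Pair (f, g) agrees on 13 points; pair (f, h) on 18 points.
Points agreeing under (f, g) but not (f, h) = 6; under (f, h) but not (f, g) = 11.
Triple-agreement = agreement-in-(f, g) minus points that agree under (f, g) but not (f, h):
|Eq(f, g, h)| = 13 - 6 = 7
(cross-check via (f, h): 18 - 11 = 7.)

7


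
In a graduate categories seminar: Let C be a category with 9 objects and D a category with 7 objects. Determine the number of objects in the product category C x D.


The product category C x D has objects that are pairs (c, d).
Number of pairs = |Ob(C)| * |Ob(D)| = 9 * 7 = 63

63


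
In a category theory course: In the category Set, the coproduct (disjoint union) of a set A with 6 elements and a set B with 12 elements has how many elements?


In Set, the coproduct A + B is the disjoint union.
|A + B| = |A| + |B| = 6 + 12 = 18

18


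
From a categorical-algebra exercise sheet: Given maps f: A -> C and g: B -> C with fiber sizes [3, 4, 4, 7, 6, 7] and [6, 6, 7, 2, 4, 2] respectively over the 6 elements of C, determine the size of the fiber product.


The pullback A x_C B consists of pairs (a, b) with f(a) = g(b).
For each element c in C, the fiber product has |f^-1(c)| * |g^-1(c)| elements.
Summing over C: 3 * 6 + 4 * 6 + 4 * 7 + 7 * 2 + 6 * 4 + 7 * 2
= 18 + 24 + 28 + 14 + 24 + 14 = 122

122


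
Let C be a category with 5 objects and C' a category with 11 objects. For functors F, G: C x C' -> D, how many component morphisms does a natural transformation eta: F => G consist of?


A natural transformation eta: F => G assigns one component morphism per
object of the domain category.
The domain is the product category C x C', so
|Ob(C x C')| = |Ob(C)| * |Ob(C')| = 5 * 11 = 55.
Therefore eta has 55 component morphisms.

55


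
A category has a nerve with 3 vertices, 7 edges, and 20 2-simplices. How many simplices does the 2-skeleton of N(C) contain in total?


The 2-skeleton of the nerve N(C) consists of simplices in dimensions 0, 1, 2:
  |N(C)_0| = 3 (objects)
  |N(C)_1| = 7 (morphisms)
  |N(C)_2| = 20 (composable pairs)
Total = 3 + 7 + 20 = 30

30


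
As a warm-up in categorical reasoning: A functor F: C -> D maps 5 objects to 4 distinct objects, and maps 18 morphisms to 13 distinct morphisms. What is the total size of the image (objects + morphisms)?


The image of F consists of distinct objects and distinct morphisms.
|Im(F)| on objects = 4
|Im(F)| on morphisms = 13
Total image cardinality = 4 + 13 = 17

17


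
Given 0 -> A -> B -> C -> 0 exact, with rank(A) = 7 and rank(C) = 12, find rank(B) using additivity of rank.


For a short exact sequence 0 -> A -> B -> C -> 0,
rank is additive: rank(B) = rank(A) + rank(C).
rank(B) = 7 + 12 = 19

19


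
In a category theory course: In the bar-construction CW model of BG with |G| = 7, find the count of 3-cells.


In the bar-construction CW model of BG, the n-cells are indexed by
n-tuples [g_1|...|g_n] of non-identity elements of G (degenerate
simplices with some g_i = e do not contribute cells), so there are
(|G| - 1)^n n-cells.
For dim = 3 with |G| = 7:
cells = (7 - 1)^3 = 6^3 = 216

216


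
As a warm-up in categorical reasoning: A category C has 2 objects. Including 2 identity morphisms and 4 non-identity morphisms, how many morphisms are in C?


Each object has an identity morphism, giving 2 identities.
Adding the 4 non-identity morphisms:
Total = 2 + 4 = 6

6


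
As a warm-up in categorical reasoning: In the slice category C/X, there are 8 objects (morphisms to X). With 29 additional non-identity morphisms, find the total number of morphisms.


In the slice category C/X, objects are morphisms to X.
Identity morphisms: 8 (one per object of C/X).
Non-identity morphisms: 29.
Total = 8 + 29 = 37

37


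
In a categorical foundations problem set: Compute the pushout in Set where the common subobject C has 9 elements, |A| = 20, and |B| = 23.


The pushout A +_C B identifies the images of C in A and B.
|A +_C B| = |A| + |B| - |C| (for injections).
= 20 + 23 - 9 = 34

34


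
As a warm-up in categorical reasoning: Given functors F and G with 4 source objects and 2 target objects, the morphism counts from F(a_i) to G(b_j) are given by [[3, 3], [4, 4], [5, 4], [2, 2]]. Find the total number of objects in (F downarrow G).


Objects of (F downarrow G) are triples (a, b, h: F(a)->G(b)).
The count equals the sum of all entries in the hom-matrix.
sum(row 0) = 6
sum(row 1) = 8
sum(row 2) = 9
sum(row 3) = 4
Grand total = 27

27


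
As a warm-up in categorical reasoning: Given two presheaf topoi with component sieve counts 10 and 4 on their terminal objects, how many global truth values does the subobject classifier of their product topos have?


In a product of presheaf topoi E_1 x E_2, the subobject classifier
is Omega = Omega_1 x Omega_2 (componentwise), so
|Omega(top)| = |Omega_1(top_1)| * |Omega_2(top_2)|.
= 10 * 4 = 40.

40


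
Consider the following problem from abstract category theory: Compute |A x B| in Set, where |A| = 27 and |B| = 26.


In Set, the product A x B is the Cartesian product.
By the universal property, |A x B| = |A| * |B|.
|A x B| = 27 * 26 = 702

702


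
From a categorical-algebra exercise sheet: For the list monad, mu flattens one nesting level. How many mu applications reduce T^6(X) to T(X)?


Each application of mu: T^2 -> T removes one layer of nesting.
Starting at depth 6 (i.e., T^6(X)), we need to reach T(X).
Number of mu applications = 6 - 1 = 5

5


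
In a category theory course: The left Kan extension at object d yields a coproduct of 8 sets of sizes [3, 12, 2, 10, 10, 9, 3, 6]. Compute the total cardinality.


Pointwise, the left Kan extension (Lan_F H)(d) is the colimit, indexed
by the comma category (F downarrow d), of H composed with the
projection (F downarrow d) -> C. Here that colimit is given
as a coproduct (disjoint union) of sets, so its cardinality is the
sum of the sizes of the summands.
Coproduct of sets with sizes: 3 + 12 + 2 + 10 + 10 + 9 + 3 + 6
= 55

55


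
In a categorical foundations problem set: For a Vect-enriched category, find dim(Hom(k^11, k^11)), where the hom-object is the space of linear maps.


In Vect-enriched categories, Hom(k^n, k^m) is the space of m x n matrices.
dim(Hom(k^11, k^11)) = 11 * 11 = 121

121


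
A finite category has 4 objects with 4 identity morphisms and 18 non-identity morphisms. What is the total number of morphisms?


Each object has an identity morphism, giving 4 identities.
Adding the 18 non-identity morphisms:
Total = 4 + 18 = 22

22


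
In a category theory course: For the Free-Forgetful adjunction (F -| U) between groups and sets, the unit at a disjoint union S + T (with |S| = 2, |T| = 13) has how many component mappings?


The unit eta_X: X -> U(F(X)) of the Free-Forgetful adjunction
maps each element of X to a generator of F(X). For X = S + T (disjoint
union in Set), |S + T| = |S| + |T|.
Total mappings = 2 + 13 = 15.

15


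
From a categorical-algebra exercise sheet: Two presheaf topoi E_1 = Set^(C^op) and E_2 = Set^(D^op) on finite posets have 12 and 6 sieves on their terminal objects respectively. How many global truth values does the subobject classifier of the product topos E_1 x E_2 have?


In a product of presheaf topoi E_1 x E_2, the subobject classifier
is Omega = Omega_1 x Omega_2 (componentwise), so
|Omega(top)| = |Omega_1(top_1)| * |Omega_2(top_2)|.
= 12 * 6 = 72.

72


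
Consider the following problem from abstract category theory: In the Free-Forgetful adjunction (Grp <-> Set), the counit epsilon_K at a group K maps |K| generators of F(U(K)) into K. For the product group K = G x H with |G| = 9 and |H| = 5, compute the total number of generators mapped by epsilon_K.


The counit epsilon_K: F(U(K)) -> K of the Free-Forgetful adjunction
maps |K| generators of F(U(K)) into K. For K = G x H (the product group),
|G x H| = |G| * |H|.
Total generators mapped = 9 * 5 = 45.

45


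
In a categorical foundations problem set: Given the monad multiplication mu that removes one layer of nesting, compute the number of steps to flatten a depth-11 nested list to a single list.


Each application of mu: T^2 -> T removes one layer of nesting.
Starting at depth 11 (i.e., T^11(X)), we need to reach T(X).
Number of mu applications = 11 - 1 = 10

10


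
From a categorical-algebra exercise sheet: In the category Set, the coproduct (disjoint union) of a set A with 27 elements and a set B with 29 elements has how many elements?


In Set, the coproduct A + B is the disjoint union.
|A + B| = |A| + |B| = 27 + 29 = 56

56


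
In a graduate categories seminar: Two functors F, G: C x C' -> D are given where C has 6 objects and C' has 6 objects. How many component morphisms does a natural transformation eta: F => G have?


A natural transformation eta: F => G assigns one component morphism per
object of the domain category.
The domain is the product category C x C', so
|Ob(C x C')| = |Ob(C)| * |Ob(C')| = 6 * 6 = 36.
Therefore eta has 36 component morphisms.

36


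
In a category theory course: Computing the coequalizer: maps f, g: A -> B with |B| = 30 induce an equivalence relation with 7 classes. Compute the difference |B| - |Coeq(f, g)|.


The coequalizer Coeq(f, g) = B / ~ has one element per equivalence class.
|B| = 30, |Coeq(f, g)| = 7.
|B| - |Coeq(f, g)| = 30 - 7 = 23.

23


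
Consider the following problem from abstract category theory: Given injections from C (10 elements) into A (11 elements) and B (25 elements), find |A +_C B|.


The pushout A +_C B identifies the images of C in A and B.
|A +_C B| = |A| + |B| - |C| (for injections).
= 11 + 25 - 10 = 26

26


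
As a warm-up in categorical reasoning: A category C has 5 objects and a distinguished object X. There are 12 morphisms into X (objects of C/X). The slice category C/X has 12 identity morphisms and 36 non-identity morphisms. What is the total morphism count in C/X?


In the slice category C/X, objects are morphisms to X.
Identity morphisms: 12 (one per object of C/X).
Non-identity morphisms: 36.
Total = 12 + 36 = 48

48


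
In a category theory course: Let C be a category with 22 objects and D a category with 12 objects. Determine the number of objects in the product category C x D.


The product category C x D has objects that are pairs (c, d).
Number of pairs = |Ob(C)| * |Ob(D)| = 22 * 12 = 264

264


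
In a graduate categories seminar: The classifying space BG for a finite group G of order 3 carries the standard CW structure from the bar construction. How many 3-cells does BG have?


In the bar-construction CW model of BG, the n-cells are indexed by
n-tuples [g_1|...|g_n] of non-identity elements of G (degenerate
simplices with some g_i = e do not contribute cells), so there are
(|G| - 1)^n n-cells.
For dim = 3 with |G| = 3:
cells = (3 - 1)^3 = 2^3 = 8

8


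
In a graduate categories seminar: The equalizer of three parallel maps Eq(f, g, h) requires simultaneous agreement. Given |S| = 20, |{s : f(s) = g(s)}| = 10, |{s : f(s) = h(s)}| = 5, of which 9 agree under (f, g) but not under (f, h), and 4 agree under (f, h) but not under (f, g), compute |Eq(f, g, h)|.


Eq(f, g, h) is the triple-agreement set: points in S where all three
maps take the same value. Using inclusion-exclusion on the pairwise data:
Pair (f, g) agrees on 10 points; pair (f, h) on 5 points.
Points agreeing under (f, g) but not (f, h) = 9; under (f, h) but not (f, g) = 4.
Triple-agreement = agreement-in-(f, g) minus points that agree under (f, g) but not (f, h):
|Eq(f, g, h)| = 10 - 9 = 1
(cross-check via (f, h): 5 - 4 = 1.)

1


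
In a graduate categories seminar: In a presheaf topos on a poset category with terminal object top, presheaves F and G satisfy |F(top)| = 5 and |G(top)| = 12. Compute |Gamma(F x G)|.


Global sections of a presheaf on a poset with terminal top satisfy
Gamma(H) ~ H(top). Presheaves admit pointwise products, so
(F x G)(top) = F(top) x G(top) (Cartesian product).
|Gamma(F x G)| = |F(top)| * |G(top)| = 5 * 12 = 60.

60


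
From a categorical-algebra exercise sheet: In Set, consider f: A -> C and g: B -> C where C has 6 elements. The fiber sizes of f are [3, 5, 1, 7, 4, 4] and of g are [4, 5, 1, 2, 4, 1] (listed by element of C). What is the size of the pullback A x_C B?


The pullback A x_C B consists of pairs (a, b) with f(a) = g(b).
For each element c in C, the fiber product has |f^-1(c)| * |g^-1(c)| elements.
Summing over C: 3 * 4 + 5 * 5 + 1 * 1 + 7 * 2 + 4 * 4 + 4 * 1
= 12 + 25 + 1 + 14 + 16 + 4 = 72

72


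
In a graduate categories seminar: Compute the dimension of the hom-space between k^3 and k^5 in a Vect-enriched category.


In Vect-enriched categories, Hom(k^n, k^m) is the space of m x n matrices.
dim(Hom(k^3, k^5)) = 5 * 3 = 15

15


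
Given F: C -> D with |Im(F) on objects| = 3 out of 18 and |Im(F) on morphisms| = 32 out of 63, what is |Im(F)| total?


The image of F consists of distinct objects and distinct morphisms.
|Im(F)| on objects = 3
|Im(F)| on morphisms = 32
Total image cardinality = 3 + 32 = 35

35


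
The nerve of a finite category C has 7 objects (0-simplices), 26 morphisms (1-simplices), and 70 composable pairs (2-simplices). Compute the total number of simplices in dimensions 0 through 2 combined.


The 2-skeleton of the nerve N(C) consists of simplices in dimensions 0, 1, 2:
  |N(C)_0| = 7 (objects)
  |N(C)_1| = 26 (morphisms)
  |N(C)_2| = 70 (composable pairs)
Total = 7 + 26 + 70 = 103

103


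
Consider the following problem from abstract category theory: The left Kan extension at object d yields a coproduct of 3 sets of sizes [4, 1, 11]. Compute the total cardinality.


Pointwise, the left Kan extension (Lan_F H)(d) is the colimit, indexed
by the comma category (F downarrow d), of H composed with the
projection (F downarrow d) -> C. Here that colimit is given
as a coproduct (disjoint union) of sets, so its cardinality is the
sum of the sizes of the summands.
Coproduct of sets with sizes: 4 + 1 + 11
= 16

16


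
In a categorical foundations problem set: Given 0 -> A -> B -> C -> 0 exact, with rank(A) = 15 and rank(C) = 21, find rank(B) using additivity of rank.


For a short exact sequence 0 -> A -> B -> C -> 0,
rank is additive: rank(B) = rank(A) + rank(C).
rank(B) = 15 + 21 = 36

36


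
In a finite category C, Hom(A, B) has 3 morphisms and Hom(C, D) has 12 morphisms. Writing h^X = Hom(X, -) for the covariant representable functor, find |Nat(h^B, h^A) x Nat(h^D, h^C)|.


By the Yoneda lemma, Nat(h^B, h^A) is isomorphic to Hom(A, B),
so |Nat(h^B, h^A)| = |Hom(A, B)| and |Nat(h^D, h^C)| = |Hom(C, D)|.
|Hom(A, B)| = 3, |Hom(C, D)| = 12.
|Nat(h^B, h^A) x Nat(h^D, h^C)| = 3 * 12 = 36

36


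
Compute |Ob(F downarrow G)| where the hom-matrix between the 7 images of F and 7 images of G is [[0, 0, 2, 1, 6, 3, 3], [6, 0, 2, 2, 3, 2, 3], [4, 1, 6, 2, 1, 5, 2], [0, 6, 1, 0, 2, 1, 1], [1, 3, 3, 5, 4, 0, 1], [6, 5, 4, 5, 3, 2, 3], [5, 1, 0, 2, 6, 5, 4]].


Objects of (F downarrow G) are triples (a, b, h: F(a)->G(b)).
The count equals the sum of all entries in the hom-matrix.
sum(row 0) = 15
sum(row 1) = 18
sum(row 2) = 21
sum(row 3) = 11
sum(row 4) = 17
sum(row 5) = 28
sum(row 6) = 23
Grand total = 133

133


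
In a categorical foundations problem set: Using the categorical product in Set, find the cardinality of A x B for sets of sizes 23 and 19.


In Set, the product A x B is the Cartesian product.
By the universal property, |A x B| = |A| * |B|.
|A x B| = 23 * 19 = 437

437


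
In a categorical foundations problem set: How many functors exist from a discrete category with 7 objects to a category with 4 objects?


A functor from a discrete category C to D is determined by
where each object maps. Each of the 7 objects of C can map
to any of the 4 objects of D independently.
Number of functors = 4^7 = 16384

16384


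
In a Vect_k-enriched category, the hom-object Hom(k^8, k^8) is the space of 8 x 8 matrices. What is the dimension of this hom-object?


In Vect-enriched categories, Hom(k^n, k^m) is the space of m x n matrices.
dim(Hom(k^8, k^8)) = 8 * 8 = 64

64


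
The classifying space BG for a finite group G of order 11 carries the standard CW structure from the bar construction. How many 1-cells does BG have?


In the bar-construction CW model of BG, the n-cells are indexed by
n-tuples [g_1|...|g_n] of non-identity elements of G (degenerate
simplices with some g_i = e do not contribute cells), so there are
(|G| - 1)^n n-cells.
For dim = 1 with |G| = 11:
cells = (11 - 1)^1 = 10^1 = 10

10


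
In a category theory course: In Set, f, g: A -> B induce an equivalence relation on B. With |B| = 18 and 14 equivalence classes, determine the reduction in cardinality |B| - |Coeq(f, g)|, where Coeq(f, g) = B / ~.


The coequalizer Coeq(f, g) = B / ~ has one element per equivalence class.
|B| = 18, |Coeq(f, g)| = 14.
|B| - |Coeq(f, g)| = 18 - 14 = 4.

4


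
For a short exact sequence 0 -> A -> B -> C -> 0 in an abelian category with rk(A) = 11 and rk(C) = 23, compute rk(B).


For a short exact sequence 0 -> A -> B -> C -> 0,
rank is additive: rank(B) = rank(A) + rank(C).
rank(B) = 11 + 23 = 34

34


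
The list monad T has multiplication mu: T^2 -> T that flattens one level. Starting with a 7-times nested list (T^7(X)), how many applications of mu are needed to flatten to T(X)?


Each application of mu: T^2 -> T removes one layer of nesting.
Starting at depth 7 (i.e., T^7(X)), we need to reach T(X).
Number of mu applications = 7 - 1 = 6

6


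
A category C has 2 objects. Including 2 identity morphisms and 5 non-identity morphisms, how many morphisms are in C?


Each object has an identity morphism, giving 2 identities.
Adding the 5 non-identity morphisms:
Total = 2 + 5 = 7

7


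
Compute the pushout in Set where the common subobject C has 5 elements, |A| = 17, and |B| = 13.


The pushout A +_C B identifies the images of C in A and B.
|A +_C B| = |A| + |B| - |C| (for injections).
= 17 + 13 - 5 = 25

25


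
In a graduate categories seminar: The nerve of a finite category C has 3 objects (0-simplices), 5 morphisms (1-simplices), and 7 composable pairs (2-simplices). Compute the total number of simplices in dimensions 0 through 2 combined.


The 2-skeleton of the nerve N(C) consists of simplices in dimensions 0, 1, 2:
  |N(C)_0| = 3 (objects)
  |N(C)_1| = 5 (morphisms)
  |N(C)_2| = 7 (composable pairs)
Total = 3 + 5 + 7 = 15

15


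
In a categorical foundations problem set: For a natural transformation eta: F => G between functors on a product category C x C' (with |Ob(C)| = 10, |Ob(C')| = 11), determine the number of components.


A natural transformation eta: F => G assigns one component morphism per
object of the domain category.
The domain is the product category C x C', so
|Ob(C x C')| = |Ob(C)| * |Ob(C')| = 10 * 11 = 110.
Therefore eta has 110 component morphisms.

110


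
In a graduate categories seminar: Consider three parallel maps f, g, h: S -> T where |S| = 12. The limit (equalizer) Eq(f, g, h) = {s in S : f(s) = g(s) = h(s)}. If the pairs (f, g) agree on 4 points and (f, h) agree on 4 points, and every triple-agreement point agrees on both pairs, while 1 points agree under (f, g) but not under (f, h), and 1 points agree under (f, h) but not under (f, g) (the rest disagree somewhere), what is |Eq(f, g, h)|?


Eq(f, g, h) is the triple-agreement set: points in S where all three
maps take the same value. Using inclusion-exclusion on the pairwise data:
Pair (f, g) agrees on 4 points; pair (f, h) on 4 points.
Points agreeing under (f, g) but not (f, h) = 1; under (f, h) but not (f, g) = 1.
Triple-agreement = agreement-in-(f, g) minus points that agree under (f, g) but not (f, h):
|Eq(f, g, h)| = 4 - 1 = 3
(cross-check via (f, h): 4 - 1 = 3.)

3


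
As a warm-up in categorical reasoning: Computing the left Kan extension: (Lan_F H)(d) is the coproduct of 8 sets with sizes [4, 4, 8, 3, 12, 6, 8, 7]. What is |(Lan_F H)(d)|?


Pointwise, the left Kan extension (Lan_F H)(d) is the colimit, indexed
by the comma category (F downarrow d), of H composed with the
projection (F downarrow d) -> C. Here that colimit is given
as a coproduct (disjoint union) of sets, so its cardinality is the
sum of the sizes of the summands.
Coproduct of sets with sizes: 4 + 4 + 8 + 3 + 12 + 6 + 8 + 7
= 52

52


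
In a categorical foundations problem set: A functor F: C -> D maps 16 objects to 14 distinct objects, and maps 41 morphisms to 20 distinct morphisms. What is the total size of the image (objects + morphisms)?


The image of F consists of distinct objects and distinct morphisms.
|Im(F)| on objects = 14
|Im(F)| on morphisms = 20
Total image cardinality = 14 + 20 = 34

34


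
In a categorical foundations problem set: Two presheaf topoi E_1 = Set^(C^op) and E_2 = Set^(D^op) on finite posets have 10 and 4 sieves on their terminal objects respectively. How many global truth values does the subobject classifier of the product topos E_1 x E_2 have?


In a product of presheaf topoi E_1 x E_2, the subobject classifier
is Omega = Omega_1 x Omega_2 (componentwise), so
|Omega(top)| = |Omega_1(top_1)| * |Omega_2(top_2)|.
= 10 * 4 = 40.

40


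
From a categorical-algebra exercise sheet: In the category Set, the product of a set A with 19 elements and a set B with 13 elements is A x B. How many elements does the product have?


In Set, the product A x B is the Cartesian product.
By the universal property, |A x B| = |A| * |B|.
|A x B| = 19 * 13 = 247

247


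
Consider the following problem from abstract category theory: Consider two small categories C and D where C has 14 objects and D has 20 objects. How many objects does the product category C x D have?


The product category C x D has objects that are pairs (c, d).
Number of pairs = |Ob(C)| * |Ob(D)| = 14 * 20 = 280

280


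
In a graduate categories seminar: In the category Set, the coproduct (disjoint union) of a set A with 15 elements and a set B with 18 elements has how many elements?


In Set, the coproduct A + B is the disjoint union.
|A + B| = |A| + |B| = 15 + 18 = 33

33


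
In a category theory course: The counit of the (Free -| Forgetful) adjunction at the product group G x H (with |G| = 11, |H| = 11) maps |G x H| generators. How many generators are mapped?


The counit epsilon_K: F(U(K)) -> K of the Free-Forgetful adjunction
maps |K| generators of F(U(K)) into K. For K = G x H (the product group),
|G x H| = |G| * |H|.
Total generators mapped = 11 * 11 = 121.

121


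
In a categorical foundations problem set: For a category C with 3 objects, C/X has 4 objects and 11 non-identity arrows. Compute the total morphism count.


In the slice category C/X, objects are morphisms to X.
Identity morphisms: 4 (one per object of C/X).
Non-identity morphisms: 11.
Total = 4 + 11 = 15

15


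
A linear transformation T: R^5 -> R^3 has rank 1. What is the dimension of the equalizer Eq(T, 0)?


The equalizer of f and the zero map is ker(f).
By the rank-nullity theorem: dim(ker(f)) = dim(domain) - rank(f).
dim(ker(f)) = 5 - 1 = 4

4


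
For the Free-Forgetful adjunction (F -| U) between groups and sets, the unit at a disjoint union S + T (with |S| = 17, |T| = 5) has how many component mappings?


The unit eta_X: X -> U(F(X)) of the Free-Forgetful adjunction
maps each element of X to a generator of F(X). For X = S + T (disjoint
union in Set), |S + T| = |S| + |T|.
Total mappings = 17 + 5 = 22.

22


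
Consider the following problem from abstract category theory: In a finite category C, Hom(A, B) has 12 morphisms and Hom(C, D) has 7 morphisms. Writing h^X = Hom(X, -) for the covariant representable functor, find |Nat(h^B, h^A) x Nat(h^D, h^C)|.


By the Yoneda lemma, Nat(h^B, h^A) is isomorphic to Hom(A, B),
so |Nat(h^B, h^A)| = |Hom(A, B)| and |Nat(h^D, h^C)| = |Hom(C, D)|.
|Hom(A, B)| = 12, |Hom(C, D)| = 7.
|Nat(h^B, h^A) x Nat(h^D, h^C)| = 12 * 7 = 84

84


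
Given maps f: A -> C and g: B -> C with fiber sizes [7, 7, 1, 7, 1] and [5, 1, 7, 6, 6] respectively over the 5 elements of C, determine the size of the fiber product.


The pullback A x_C B consists of pairs (a, b) with f(a) = g(b).
For each element c in C, the fiber product has |f^-1(c)| * |g^-1(c)| elements.
Summing over C: 7 * 5 + 7 * 1 + 1 * 7 + 7 * 6 + 1 * 6
= 35 + 7 + 7 + 42 + 6 = 97

97


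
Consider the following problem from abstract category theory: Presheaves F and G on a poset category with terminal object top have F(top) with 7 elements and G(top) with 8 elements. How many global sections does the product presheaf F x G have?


Global sections of a presheaf on a poset with terminal top satisfy
Gamma(H) ~ H(top). Presheaves admit pointwise products, so
(F x G)(top) = F(top) x G(top) (Cartesian product).
|Gamma(F x G)| = |F(top)| * |G(top)| = 7 * 8 = 56.

56


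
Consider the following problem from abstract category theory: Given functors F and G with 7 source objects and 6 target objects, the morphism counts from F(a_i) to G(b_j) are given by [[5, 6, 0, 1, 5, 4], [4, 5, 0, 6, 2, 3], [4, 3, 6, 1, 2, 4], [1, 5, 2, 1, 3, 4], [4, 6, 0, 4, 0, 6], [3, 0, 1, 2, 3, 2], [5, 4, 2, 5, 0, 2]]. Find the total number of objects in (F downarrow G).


Objects of (F downarrow G) are triples (a, b, h: F(a)->G(b)).
The count equals the sum of all entries in the hom-matrix.
sum(row 0) = 21
sum(row 1) = 20
sum(row 2) = 20
sum(row 3) = 16
sum(row 4) = 20
sum(row 5) = 11
sum(row 6) = 18
Grand total = 126

126


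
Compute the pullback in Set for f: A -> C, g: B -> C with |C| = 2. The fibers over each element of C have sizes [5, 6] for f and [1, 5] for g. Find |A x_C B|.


The pullback A x_C B consists of pairs (a, b) with f(a) = g(b).
For each element c in C, the fiber product has |f^-1(c)| * |g^-1(c)| elements.
Summing over C: 5 * 1 + 6 * 5
= 5 + 30 = 35

35


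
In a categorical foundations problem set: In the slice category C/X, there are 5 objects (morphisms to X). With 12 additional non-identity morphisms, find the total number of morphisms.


In the slice category C/X, objects are morphisms to X.
Identity morphisms: 5 (one per object of C/X).
Non-identity morphisms: 12.
Total = 5 + 12 = 17

17


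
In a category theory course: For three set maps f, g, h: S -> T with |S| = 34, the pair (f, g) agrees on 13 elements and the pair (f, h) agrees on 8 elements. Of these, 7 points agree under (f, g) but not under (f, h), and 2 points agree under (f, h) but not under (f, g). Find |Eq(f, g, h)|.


Eq(f, g, h) is the triple-agreement set: points in S where all three
maps take the same value. Using inclusion-exclusion on the pairwise data:
Pair (f, g) agrees on 13 points; pair (f, h) on 8 points.
Points agreeing under (f, g) but not (f, h) = 7; under (f, h) but not (f, g) = 2.
Triple-agreement = agreement-in-(f, g) minus points that agree under (f, g) but not (f, h):
|Eq(f, g, h)| = 13 - 7 = 6
(cross-check via (f, h): 8 - 2 = 6.)

6


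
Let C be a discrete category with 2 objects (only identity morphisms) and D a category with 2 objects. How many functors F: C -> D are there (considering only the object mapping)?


A functor from a discrete category C to D is determined by
where each object maps. Each of the 2 objects of C can map
to any of the 2 objects of D independently.
Number of functors = 2^2 = 4

4


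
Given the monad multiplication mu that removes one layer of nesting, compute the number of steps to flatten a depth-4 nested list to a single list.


Each application of mu: T^2 -> T removes one layer of nesting.
Starting at depth 4 (i.e., T^4(X)), we need to reach T(X).
Number of mu applications = 4 - 1 = 3

3


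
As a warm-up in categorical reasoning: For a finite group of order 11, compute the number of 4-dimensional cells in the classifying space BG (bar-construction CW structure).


In the bar-construction CW model of BG, the n-cells are indexed by
n-tuples [g_1|...|g_n] of non-identity elements of G (degenerate
simplices with some g_i = e do not contribute cells), so there are
(|G| - 1)^n n-cells.
For dim = 4 with |G| = 11:
cells = (11 - 1)^4 = 10^4 = 10000

10000


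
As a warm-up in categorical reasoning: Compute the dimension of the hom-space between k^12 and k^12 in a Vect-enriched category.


In Vect-enriched categories, Hom(k^n, k^m) is the space of m x n matrices.
dim(Hom(k^12, k^12)) = 12 * 12 = 144

144


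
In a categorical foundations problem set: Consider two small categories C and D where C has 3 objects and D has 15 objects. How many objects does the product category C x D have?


The product category C x D has objects that are pairs (c, d).
Number of pairs = |Ob(C)| * |Ob(D)| = 3 * 15 = 45

45


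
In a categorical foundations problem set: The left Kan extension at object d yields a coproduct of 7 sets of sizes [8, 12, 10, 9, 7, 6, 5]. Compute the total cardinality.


Pointwise, the left Kan extension (Lan_F H)(d) is the colimit, indexed
by the comma category (F downarrow d), of H composed with the
projection (F downarrow d) -> C. Here that colimit is given
as a coproduct (disjoint union) of sets, so its cardinality is the
sum of the sizes of the summands.
Coproduct of sets with sizes: 8 + 12 + 10 + 9 + 7 + 6 + 5
= 57

57


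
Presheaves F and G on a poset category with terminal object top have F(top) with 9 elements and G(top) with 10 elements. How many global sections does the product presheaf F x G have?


Global sections of a presheaf on a poset with terminal top satisfy
Gamma(H) ~ H(top). Presheaves admit pointwise products, so
(F x G)(top) = F(top) x G(top) (Cartesian product).
|Gamma(F x G)| = |F(top)| * |G(top)| = 9 * 10 = 90.

90


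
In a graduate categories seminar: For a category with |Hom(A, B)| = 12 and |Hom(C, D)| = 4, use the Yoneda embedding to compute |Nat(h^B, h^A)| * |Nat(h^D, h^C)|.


By the Yoneda lemma, Nat(h^B, h^A) is isomorphic to Hom(A, B),
so |Nat(h^B, h^A)| = |Hom(A, B)| and |Nat(h^D, h^C)| = |Hom(C, D)|.
|Hom(A, B)| = 12, |Hom(C, D)| = 4.
|Nat(h^B, h^A) x Nat(h^D, h^C)| = 12 * 4 = 48

48


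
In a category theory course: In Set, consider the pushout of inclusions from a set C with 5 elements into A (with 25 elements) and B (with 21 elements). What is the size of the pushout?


The pushout A +_C B identifies the images of C in A and B.
|A +_C B| = |A| + |B| - |C| (for injections).
= 25 + 21 - 5 = 41

41


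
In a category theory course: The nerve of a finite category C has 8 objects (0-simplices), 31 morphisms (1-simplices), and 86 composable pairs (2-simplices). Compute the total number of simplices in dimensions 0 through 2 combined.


The 2-skeleton of the nerve N(C) consists of simplices in dimensions 0, 1, 2:
  |N(C)_0| = 8 (objects)
  |N(C)_1| = 31 (morphisms)
  |N(C)_2| = 86 (composable pairs)
Total = 8 + 31 + 86 = 125

125


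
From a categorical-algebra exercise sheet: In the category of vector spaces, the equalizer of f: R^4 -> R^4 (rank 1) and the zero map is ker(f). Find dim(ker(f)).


The equalizer of f and the zero map is ker(f).
By the rank-nullity theorem: dim(ker(f)) = dim(domain) - rank(f).
dim(ker(f)) = 4 - 1 = 3

3


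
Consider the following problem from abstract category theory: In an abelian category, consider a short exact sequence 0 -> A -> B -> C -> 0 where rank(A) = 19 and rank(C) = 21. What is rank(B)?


For a short exact sequence 0 -> A -> B -> C -> 0,
rank is additive: rank(B) = rank(A) + rank(C).
rank(B) = 19 + 21 = 40

40


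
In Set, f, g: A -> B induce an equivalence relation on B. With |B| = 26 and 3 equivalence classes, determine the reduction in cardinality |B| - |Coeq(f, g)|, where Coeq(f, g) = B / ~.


The coequalizer Coeq(f, g) = B / ~ has one element per equivalence class.
|B| = 26, |Coeq(f, g)| = 3.
|B| - |Coeq(f, g)| = 26 - 3 = 23.

23


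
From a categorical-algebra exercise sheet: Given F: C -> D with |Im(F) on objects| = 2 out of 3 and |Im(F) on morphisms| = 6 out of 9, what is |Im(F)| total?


The image of F consists of distinct objects and distinct morphisms.
|Im(F)| on objects = 2
|Im(F)| on morphisms = 6
Total image cardinality = 2 + 6 = 8

8


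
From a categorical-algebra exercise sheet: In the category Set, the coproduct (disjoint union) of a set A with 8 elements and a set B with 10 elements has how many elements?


In Set, the coproduct A + B is the disjoint union.
|A + B| = |A| + |B| = 8 + 10 = 18

18


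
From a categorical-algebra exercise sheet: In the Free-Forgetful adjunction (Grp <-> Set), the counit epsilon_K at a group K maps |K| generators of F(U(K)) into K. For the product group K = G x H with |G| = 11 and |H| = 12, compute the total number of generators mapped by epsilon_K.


The counit epsilon_K: F(U(K)) -> K of the Free-Forgetful adjunction
maps |K| generators of F(U(K)) into K. For K = G x H (the product group),
|G x H| = |G| * |H|.
Total generators mapped = 11 * 12 = 132.

132


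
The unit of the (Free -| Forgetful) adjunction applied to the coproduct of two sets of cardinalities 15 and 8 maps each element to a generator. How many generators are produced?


The unit eta_X: X -> U(F(X)) of the Free-Forgetful adjunction
maps each element of X to a generator of F(X). For X = S + T (disjoint
union in Set), |S + T| = |S| + |T|.
Total mappings = 15 + 8 = 23.

23


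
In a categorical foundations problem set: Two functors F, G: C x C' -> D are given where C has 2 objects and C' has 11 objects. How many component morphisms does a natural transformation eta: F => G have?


A natural transformation eta: F => G assigns one component morphism per
object of the domain category.
The domain is the product category C x C', so
|Ob(C x C')| = |Ob(C)| * |Ob(C')| = 2 * 11 = 22.
Therefore eta has 22 component morphisms.

22


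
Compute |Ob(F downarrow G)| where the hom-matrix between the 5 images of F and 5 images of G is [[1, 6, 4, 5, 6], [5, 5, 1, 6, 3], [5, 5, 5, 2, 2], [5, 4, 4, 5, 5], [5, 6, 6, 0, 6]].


Objects of (F downarrow G) are triples (a, b, h: F(a)->G(b)).
The count equals the sum of all entries in the hom-matrix.
sum(row 0) = 22
sum(row 1) = 20
sum(row 2) = 19
sum(row 3) = 23
sum(row 4) = 23
Grand total = 107

107


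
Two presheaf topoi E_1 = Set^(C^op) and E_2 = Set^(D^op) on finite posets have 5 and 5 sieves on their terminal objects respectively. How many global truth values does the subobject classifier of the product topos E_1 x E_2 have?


In a product of presheaf topoi E_1 x E_2, the subobject classifier
is Omega = Omega_1 x Omega_2 (componentwise), so
|Omega(top)| = |Omega_1(top_1)| * |Omega_2(top_2)|.
= 5 * 5 = 25.

25


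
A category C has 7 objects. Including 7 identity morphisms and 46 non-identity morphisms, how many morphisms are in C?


Each object has an identity morphism, giving 7 identities.
Adding the 46 non-identity morphisms:
Total = 7 + 46 = 53

53


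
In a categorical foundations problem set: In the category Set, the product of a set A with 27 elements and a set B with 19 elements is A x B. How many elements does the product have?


In Set, the product A x B is the Cartesian product.
By the universal property, |A x B| = |A| * |B|.
|A x B| = 27 * 19 = 513

513


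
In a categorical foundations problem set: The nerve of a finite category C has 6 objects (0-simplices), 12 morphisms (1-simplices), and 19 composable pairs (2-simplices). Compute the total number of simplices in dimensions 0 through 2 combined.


The 2-skeleton of the nerve N(C) consists of simplices in dimensions 0, 1, 2:
  |N(C)_0| = 6 (objects)
  |N(C)_1| = 12 (morphisms)
  |N(C)_2| = 19 (composable pairs)
Total = 6 + 12 + 19 = 37

37


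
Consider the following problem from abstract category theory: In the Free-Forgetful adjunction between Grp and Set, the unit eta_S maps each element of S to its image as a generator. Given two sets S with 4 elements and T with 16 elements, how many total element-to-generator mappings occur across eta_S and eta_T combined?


The unit eta_X: X -> U(F(X)) of the Free-Forgetful adjunction
maps each element of X to a generator of F(X). For X = S + T (disjoint
union in Set), |S + T| = |S| + |T|.
Total mappings = 4 + 16 = 20.

20


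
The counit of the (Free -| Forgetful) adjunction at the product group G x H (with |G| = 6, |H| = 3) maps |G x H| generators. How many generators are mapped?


The counit epsilon_K: F(U(K)) -> K of the Free-Forgetful adjunction
maps |K| generators of F(U(K)) into K. For K = G x H (the product group),
|G x H| = |G| * |H|.
Total generators mapped = 6 * 3 = 18.

18


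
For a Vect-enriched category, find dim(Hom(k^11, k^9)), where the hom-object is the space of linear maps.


In Vect-enriched categories, Hom(k^n, k^m) is the space of m x n matrices.
dim(Hom(k^11, k^9)) = 9 * 11 = 99

99


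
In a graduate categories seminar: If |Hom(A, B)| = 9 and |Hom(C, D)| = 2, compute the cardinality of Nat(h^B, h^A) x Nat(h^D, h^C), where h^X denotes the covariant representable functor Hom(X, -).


By the Yoneda lemma, Nat(h^B, h^A) is isomorphic to Hom(A, B),
so |Nat(h^B, h^A)| = |Hom(A, B)| and |Nat(h^D, h^C)| = |Hom(C, D)|.
|Hom(A, B)| = 9, |Hom(C, D)| = 2.
|Nat(h^B, h^A) x Nat(h^D, h^C)| = 9 * 2 = 18

18


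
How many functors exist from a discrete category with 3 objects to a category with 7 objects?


A functor from a discrete category C to D is determined by
where each object maps. Each of the 3 objects of C can map
to any of the 7 objects of D independently.
Number of functors = 7^3 = 343

343


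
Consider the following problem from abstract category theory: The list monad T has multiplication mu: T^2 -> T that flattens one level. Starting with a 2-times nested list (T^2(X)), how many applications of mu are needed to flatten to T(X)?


Each application of mu: T^2 -> T removes one layer of nesting.
Starting at depth 2 (i.e., T^2(X)), we need to reach T(X).
Number of mu applications = 2 - 1 = 1

1


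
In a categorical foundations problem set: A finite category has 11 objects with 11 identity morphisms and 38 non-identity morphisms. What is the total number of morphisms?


Each object has an identity morphism, giving 11 identities.
Adding the 38 non-identity morphisms:
Total = 11 + 38 = 49

49


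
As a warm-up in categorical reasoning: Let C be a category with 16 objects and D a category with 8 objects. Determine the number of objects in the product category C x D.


The product category C x D has objects that are pairs (c, d).
Number of pairs = |Ob(C)| * |Ob(D)| = 16 * 8 = 128

128


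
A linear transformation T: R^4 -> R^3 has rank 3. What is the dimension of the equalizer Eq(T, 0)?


The equalizer of f and the zero map is ker(f).
By the rank-nullity theorem: dim(ker(f)) = dim(domain) - rank(f).
dim(ker(f)) = 4 - 3 = 1

1


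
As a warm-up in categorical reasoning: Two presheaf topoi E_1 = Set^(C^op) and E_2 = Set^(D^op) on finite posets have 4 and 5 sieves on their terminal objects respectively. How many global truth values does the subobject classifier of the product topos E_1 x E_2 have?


In a product of presheaf topoi E_1 x E_2, the subobject classifier
is Omega = Omega_1 x Omega_2 (componentwise), so
|Omega(top)| = |Omega_1(top_1)| * |Omega_2(top_2)|.
= 4 * 5 = 20.

20


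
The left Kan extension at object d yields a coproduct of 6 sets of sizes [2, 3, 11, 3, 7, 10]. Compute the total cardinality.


Pointwise, the left Kan extension (Lan_F H)(d) is the colimit, indexed
by the comma category (F downarrow d), of H composed with the
projection (F downarrow d) -> C. Here that colimit is given
as a coproduct (disjoint union) of sets, so its cardinality is the
sum of the sizes of the summands.
Coproduct of sets with sizes: 2 + 3 + 11 + 3 + 7 + 10
= 36

36
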